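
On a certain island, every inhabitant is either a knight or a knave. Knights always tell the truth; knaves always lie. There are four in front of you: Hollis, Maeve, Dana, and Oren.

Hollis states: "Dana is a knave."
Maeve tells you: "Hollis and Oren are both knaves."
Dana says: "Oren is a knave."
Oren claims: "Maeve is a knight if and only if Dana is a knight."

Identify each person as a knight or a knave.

Hollis: knight, Maeve: knave, Dana: knave, Oren: knight

Consider Hollis. Suppose Hollis is a knave.
Then no assignment of the remaining roles makes every statement match its speaker's type — contradiction.
So Hollis is a knight.
With that fixed, Maeve's statement is false, so Maeve is a knave.
Consider Dana. Suppose Dana is a knight.
Then Hollis's statement comes out false, contradicting Hollis being a knight.
So Dana is a knave.
With that fixed, Oren's statement is true, so Oren is a knight.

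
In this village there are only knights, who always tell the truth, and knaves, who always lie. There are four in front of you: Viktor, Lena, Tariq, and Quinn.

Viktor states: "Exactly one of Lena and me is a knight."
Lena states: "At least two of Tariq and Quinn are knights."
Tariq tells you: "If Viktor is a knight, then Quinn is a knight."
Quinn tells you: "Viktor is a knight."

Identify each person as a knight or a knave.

Consider Viktor. Suppose Viktor is a knight.
Then no assignment of the remaining roles makes every statement match its speaker's type — contradiction.
So Viktor is a knave.
With that fixed, Tariq's statement is true, so Tariq is a knight.
With that fixed, Quinn's statement is false, so Quinn is a knave.
With that fixed, Lena's statement is false, so Lena is a knave.

Viktor: knave, Lena: knave, Tariq: knight, Quinn: knave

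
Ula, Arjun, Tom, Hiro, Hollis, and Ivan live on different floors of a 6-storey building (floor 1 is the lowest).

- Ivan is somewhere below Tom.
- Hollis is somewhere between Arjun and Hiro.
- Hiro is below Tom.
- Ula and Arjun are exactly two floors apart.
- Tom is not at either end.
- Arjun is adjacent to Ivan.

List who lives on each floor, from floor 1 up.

From clue 1: Tom is in {2,3,4,5,6}.
From clues 1–2: Hollis is in {2,3,4,5}.
From clues 1–3: Tom is in {3,4,5,6}.
From clues 1–4: Tom is in {3,5,6}.
From clues 1–5: Ula is in {4,6}.
From clues 1–6: Hiro → floor 1, Hollis → floor 2, Ivan → floor 3, Arjun → floor 4, Tom → floor 5, Ula → floor 6.

Hiro, Hollis, Ivan, Arjun, Tom, Ula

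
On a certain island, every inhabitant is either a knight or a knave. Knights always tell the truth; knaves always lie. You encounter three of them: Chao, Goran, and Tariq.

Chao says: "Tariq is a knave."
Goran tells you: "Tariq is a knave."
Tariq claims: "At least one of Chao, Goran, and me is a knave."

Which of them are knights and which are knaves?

Consider Chao. Suppose Chao is a knight.
Then no assignment of the remaining roles makes every statement match its speaker's type — contradiction.
So Chao is a knave.
With that fixed, Tariq's statement is true, so Tariq is a knight.
With that fixed, Goran's statement is false, so Goran is a knave.

Chao: knave, Goran: knave, Tariq: knight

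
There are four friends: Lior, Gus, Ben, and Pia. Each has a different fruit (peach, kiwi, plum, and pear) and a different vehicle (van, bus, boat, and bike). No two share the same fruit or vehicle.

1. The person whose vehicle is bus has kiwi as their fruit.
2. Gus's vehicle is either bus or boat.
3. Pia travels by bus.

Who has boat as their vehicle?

Gus

With clues 1–3, Ben, Lior, and Pia are impossible for the one with vehicle boat.
That leaves Gus.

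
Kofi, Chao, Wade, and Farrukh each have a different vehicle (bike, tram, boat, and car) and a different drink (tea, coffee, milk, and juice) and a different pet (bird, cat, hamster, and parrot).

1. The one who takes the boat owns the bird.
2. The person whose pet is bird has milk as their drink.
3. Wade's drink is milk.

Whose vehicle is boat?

Wade

With clues 1–3, Chao, Farrukh, and Kofi are impossible for the one with vehicle boat.
That leaves Wade.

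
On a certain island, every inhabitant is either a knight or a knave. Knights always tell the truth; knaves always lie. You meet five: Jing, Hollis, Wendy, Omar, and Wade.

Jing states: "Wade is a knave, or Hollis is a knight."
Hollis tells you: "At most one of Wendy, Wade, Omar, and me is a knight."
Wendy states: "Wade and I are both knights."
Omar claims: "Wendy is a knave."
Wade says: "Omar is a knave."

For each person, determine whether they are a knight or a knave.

Jing: knave, Hollis: knave, Wendy: knight, Omar: knave, Wade: knight

Consider Jing. Suppose Jing is a knight.
Then no assignment of the remaining roles makes every statement match its speaker's type — contradiction.
So Jing is a knave.
Consider Hollis. Suppose Hollis is a knight.
Then Jing's statement comes out true, contradicting Jing being a knave.
So Hollis is a knave.
Consider Wendy. Suppose Wendy is a knave.
Then no assignment of the remaining roles makes every statement match its speaker's type — contradiction.
So Wendy is a knight.
With that fixed, Omar's statement is false, so Omar is a knave.
With that fixed, Wade's statement is true, so Wade is a knight.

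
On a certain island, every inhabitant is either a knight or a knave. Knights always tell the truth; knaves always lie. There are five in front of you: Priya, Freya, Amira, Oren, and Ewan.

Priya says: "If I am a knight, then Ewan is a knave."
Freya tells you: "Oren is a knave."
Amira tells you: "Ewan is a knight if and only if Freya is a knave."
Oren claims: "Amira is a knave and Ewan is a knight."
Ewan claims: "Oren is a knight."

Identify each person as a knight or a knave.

Priya: knight, Freya: knight, Amira: knight, Oren: knave, Ewan: knave

Consider Priya. Suppose Priya is a knave.
Then Priya's own statement would have to be false, but it can't be — contradiction.
So Priya is a knight.
Consider Freya. Suppose Freya is a knave.
Then no assignment of the remaining roles makes every statement match its speaker's type — contradiction.
So Freya is a knight.
Consider Amira. Suppose Amira is a knave.
Then no assignment of the remaining roles makes every statement match its speaker's type — contradiction.
So Amira is a knight.
With that fixed, Oren's statement is false, so Oren is a knave.
With that fixed, Ewan's statement is false, so Ewan is a knave.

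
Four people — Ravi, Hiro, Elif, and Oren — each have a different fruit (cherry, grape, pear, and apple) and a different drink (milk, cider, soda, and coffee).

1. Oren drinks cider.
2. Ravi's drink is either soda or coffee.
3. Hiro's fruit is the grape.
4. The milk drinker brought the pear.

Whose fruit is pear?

With clues 1–3, Hiro is impossible for the one with fruit pear.
With clues 1–4, Oren and Ravi are impossible for the one with fruit pear.
That leaves Elif.

Elif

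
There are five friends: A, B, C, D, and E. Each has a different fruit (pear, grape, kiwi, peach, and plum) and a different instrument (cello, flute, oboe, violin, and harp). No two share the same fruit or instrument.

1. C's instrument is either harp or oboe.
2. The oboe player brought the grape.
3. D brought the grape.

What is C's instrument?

Clue 1 rules out cello, flute, and violin for C's instrument.
With clues 1–3, oboe is impossible for C's instrument.
That leaves harp.

harp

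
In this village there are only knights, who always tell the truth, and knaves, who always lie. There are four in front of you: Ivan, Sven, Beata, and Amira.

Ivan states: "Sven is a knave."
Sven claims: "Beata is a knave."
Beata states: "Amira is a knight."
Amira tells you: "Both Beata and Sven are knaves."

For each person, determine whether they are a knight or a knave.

Consider Ivan. Suppose Ivan is a knight.
Then no assignment of the remaining roles makes every statement match its speaker's type — contradiction.
So Ivan is a knave.
Consider Sven. Suppose Sven is a knave.
Then Ivan's statement comes out true, contradicting Ivan being a knave.
So Sven is a knight.
With that fixed, Amira's statement is false, so Amira is a knave.
With that fixed, Beata's statement is false, so Beata is a knave.

Ivan: knave, Sven: knight, Beata: knave, Amira: knave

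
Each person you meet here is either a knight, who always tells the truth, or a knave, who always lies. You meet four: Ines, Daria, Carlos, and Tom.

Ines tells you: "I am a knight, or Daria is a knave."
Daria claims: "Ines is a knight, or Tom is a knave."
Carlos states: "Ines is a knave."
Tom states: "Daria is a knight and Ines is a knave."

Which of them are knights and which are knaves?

Ines: knight, Daria: knight, Carlos: knave, Tom: knave

Consider Ines. Suppose Ines is a knave.
Then no assignment of the remaining roles makes every statement match its speaker's type — contradiction.
So Ines is a knight.
With that fixed, Daria's statement is true, so Daria is a knight.
With that fixed, Carlos's statement is false, so Carlos is a knave.
With that fixed, Tom's statement is false, so Tom is a knave.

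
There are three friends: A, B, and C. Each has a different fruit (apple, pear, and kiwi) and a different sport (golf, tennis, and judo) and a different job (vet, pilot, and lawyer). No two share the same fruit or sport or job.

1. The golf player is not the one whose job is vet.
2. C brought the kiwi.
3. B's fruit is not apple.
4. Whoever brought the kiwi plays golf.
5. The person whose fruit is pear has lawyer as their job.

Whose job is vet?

A

With clues 1–4, C is impossible for the one with job vet.
With clues 1–5, B is impossible for the one with job vet.
That leaves A.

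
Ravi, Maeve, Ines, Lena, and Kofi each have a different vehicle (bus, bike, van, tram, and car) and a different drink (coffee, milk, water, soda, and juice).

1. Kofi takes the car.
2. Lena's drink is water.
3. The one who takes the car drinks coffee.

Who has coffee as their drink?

Kofi

With clues 1–2, Lena is impossible for the one with drink coffee.
With clues 1–3, Ines, Maeve, and Ravi are impossible for the one with drink coffee.
That leaves Kofi.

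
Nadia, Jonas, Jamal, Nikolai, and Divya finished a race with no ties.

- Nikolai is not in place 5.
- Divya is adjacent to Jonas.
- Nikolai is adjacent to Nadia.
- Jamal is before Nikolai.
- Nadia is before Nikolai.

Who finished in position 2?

With clues 1–3, Jamal is ruled out for place 2.
With clues 1–5, Divya, Jonas, and Nikolai are ruled out for place 2.
So place 2 is Nadia.

Nadia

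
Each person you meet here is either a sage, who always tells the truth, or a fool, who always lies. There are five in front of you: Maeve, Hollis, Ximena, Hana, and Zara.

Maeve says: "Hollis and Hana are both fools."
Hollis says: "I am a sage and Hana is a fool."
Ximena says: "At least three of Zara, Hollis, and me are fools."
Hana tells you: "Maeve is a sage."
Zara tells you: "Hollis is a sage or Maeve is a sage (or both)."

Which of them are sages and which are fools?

Maeve: fool, Hollis: sage, Ximena: fool, Hana: fool, Zara: sage

Consider Maeve. Suppose Maeve is a sage.
Then no assignment of the remaining roles makes every statement match its speaker's type — contradiction.
So Maeve is a fool.
With that fixed, Hana's statement is false, so Hana is a fool.
Consider Hollis. Suppose Hollis is a fool.
Then Maeve's statement comes out true, contradicting Maeve being a fool.
So Hollis is a sage.
With that fixed, Ximena's statement is false, so Ximena is a fool.
With that fixed, Zara's statement is true, so Zara is a sage.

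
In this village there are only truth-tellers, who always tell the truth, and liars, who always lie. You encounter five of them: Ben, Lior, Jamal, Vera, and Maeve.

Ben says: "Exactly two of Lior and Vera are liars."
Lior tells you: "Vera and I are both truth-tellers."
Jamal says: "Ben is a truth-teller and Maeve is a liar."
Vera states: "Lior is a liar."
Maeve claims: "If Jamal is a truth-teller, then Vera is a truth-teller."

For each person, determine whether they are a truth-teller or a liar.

Consider Ben. Suppose Ben is a truth-teller.
Then no assignment of the remaining roles makes every statement match its speaker's type — contradiction.
So Ben is a liar.
With that fixed, Jamal's statement is false, so Jamal is a liar.
With that fixed, Maeve's statement is true, so Maeve is a truth-teller.
Consider Lior. Suppose Lior is a truth-teller.
Then no assignment of the remaining roles makes every statement match its speaker's type — contradiction.
So Lior is a liar.
With that fixed, Vera's statement is true, so Vera is a truth-teller.

Ben: liar, Lior: liar, Jamal: liar, Vera: truth-teller, Maeve: truth-teller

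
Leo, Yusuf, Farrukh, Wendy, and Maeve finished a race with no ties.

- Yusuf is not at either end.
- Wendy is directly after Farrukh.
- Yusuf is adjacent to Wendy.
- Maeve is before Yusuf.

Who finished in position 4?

Yusuf

With clues 1–3, Farrukh and Wendy are ruled out for place 4.
With clues 1–4, Leo and Maeve are ruled out for place 4.
So place 4 is Yusuf.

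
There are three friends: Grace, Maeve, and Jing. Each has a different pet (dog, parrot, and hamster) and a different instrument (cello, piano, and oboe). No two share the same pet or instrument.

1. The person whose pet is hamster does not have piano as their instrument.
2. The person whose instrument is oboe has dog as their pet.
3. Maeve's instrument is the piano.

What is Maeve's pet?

With clues 1–3, dog and hamster are impossible for Maeve's pet.
That leaves parrot.

parrot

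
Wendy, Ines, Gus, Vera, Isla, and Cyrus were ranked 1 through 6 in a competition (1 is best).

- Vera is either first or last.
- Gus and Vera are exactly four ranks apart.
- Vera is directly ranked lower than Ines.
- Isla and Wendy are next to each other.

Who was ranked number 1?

Cyrus

With clues 1–2, Gus is ruled out for rank 1.
With clues 1–3, Ines and Vera are ruled out for rank 1.
With clues 1–4, Isla and Wendy are ruled out for rank 1.
So rank 1 is Cyrus.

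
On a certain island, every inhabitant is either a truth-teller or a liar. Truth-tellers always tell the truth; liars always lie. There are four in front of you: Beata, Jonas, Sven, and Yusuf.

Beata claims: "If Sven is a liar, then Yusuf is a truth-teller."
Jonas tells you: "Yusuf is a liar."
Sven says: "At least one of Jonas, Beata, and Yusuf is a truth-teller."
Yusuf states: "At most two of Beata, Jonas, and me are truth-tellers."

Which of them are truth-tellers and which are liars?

Beata: truth-teller, Jonas: liar, Sven: truth-teller, Yusuf: truth-teller

Consider Beata. Suppose Beata is a liar.
Then no assignment of the remaining roles makes every statement match its speaker's type — contradiction.
So Beata is a truth-teller.
With that fixed, Sven's statement is true, so Sven is a truth-teller.
Consider Jonas. Suppose Jonas is a truth-teller.
Then whichever role Yusuf has, Yusuf's statement has the wrong truth value — contradiction.
So Jonas is a liar.
With that fixed, Yusuf's statement is true, so Yusuf is a truth-teller.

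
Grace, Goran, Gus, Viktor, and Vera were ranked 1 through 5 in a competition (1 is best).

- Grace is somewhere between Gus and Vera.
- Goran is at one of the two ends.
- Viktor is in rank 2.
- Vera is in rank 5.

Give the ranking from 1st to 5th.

From clue 1: Grace is in {2,3,4}.
From clues 1–2: Goran is in {1,5}.
From clues 1–3: Viktor → rank 2.
From clues 1–4: Goran → rank 1, Gus → rank 3, Grace → rank 4, Vera → rank 5.

Goran, Viktor, Gus, Grace, Vera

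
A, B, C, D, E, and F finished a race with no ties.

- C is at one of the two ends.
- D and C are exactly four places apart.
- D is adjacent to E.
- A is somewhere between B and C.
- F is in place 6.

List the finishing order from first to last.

C, A, B, E, D, F

From clue 1: C is in {1,6}.
From clues 1–5: C → place 1, A → place 2, B → place 3, E → place 4, D → place 5, F → place 6.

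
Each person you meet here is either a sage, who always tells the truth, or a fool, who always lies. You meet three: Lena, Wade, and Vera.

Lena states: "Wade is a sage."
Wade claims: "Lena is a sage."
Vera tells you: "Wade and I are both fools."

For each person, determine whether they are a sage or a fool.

Consider Lena. Suppose Lena is a fool.
Then no assignment of the remaining roles makes every statement match its speaker's type — contradiction.
So Lena is a sage.
With that fixed, Wade's statement is true, so Wade is a sage.
With that fixed, Vera's statement is false, so Vera is a fool.

Lena: sage, Wade: sage, Vera: fool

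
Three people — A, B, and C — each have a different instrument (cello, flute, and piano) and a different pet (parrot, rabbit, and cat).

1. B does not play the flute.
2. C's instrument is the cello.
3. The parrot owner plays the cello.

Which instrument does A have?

With clues 1–2, cello and piano are impossible for A's instrument.
That leaves flute.

flute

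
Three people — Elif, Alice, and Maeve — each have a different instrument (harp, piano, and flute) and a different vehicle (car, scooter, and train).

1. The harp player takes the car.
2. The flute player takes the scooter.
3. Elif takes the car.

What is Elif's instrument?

harp

With clues 1–3, flute and piano are impossible for Elif's instrument.
That leaves harp.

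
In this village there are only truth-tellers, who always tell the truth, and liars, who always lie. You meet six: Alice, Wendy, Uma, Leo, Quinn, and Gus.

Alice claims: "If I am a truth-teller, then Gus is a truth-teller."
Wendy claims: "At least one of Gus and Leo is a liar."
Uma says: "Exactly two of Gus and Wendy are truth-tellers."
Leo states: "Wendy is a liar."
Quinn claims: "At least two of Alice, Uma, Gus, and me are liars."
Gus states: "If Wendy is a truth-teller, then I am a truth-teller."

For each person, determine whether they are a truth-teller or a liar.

Consider Alice. Suppose Alice is a liar.
Then Alice's own statement would have to be false, but it can't be — contradiction.
So Alice is a truth-teller.
Consider Wendy. Suppose Wendy is a liar.
Then no assignment of the remaining roles makes every statement match its speaker's type — contradiction.
So Wendy is a truth-teller.
With that fixed, Leo's statement is false, so Leo is a liar.
Consider Uma. Suppose Uma is a liar.
Then no assignment of the remaining roles makes every statement match its speaker's type — contradiction.
So Uma is a truth-teller.
Consider Quinn. Suppose Quinn is a truth-teller.
Then Quinn's own statement would have to be true, but it can't be — contradiction.
So Quinn is a liar.
Consider Gus. Suppose Gus is a liar.
Then Alice's statement comes out false, contradicting Alice being a truth-teller.
So Gus is a truth-teller.

Alice: truth-teller, Wendy: truth-teller, Uma: truth-teller, Leo: liar, Quinn: liar, Gus: truth-teller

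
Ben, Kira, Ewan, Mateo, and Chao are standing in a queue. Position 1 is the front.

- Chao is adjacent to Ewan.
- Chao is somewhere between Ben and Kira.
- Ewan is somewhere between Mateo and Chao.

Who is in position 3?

With clues 1–2, Ben, Kira, and Mateo are ruled out for position 3.
With clues 1–3, Chao is ruled out for position 3.
So position 3 is Ewan.

Ewan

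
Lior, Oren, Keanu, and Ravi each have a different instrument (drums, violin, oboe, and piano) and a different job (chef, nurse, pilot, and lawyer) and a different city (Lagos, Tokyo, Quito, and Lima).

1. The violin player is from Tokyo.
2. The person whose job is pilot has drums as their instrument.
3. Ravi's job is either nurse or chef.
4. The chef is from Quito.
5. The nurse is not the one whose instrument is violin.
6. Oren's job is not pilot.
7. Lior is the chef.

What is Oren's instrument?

With clues 1–6, drums is impossible for Oren's instrument.
With clues 1–7, oboe and piano are impossible for Oren's instrument.
That leaves violin.

violin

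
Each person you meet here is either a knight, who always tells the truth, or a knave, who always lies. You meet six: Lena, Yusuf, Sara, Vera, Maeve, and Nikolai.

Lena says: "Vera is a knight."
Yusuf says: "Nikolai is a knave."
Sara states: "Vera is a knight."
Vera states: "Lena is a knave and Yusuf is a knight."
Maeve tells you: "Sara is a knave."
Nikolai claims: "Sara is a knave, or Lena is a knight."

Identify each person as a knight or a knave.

Lena: knave, Yusuf: knave, Sara: knave, Vera: knave, Maeve: knight, Nikolai: knight

Consider Lena. Suppose Lena is a knight.
Then no assignment of the remaining roles makes every statement match its speaker's type — contradiction.
So Lena is a knave.
Consider Yusuf. Suppose Yusuf is a knight.
Then no assignment of the remaining roles makes every statement match its speaker's type — contradiction.
So Yusuf is a knave.
With that fixed, Vera's statement is false, so Vera is a knave.
With that fixed, Sara's statement is false, so Sara is a knave.
With that fixed, Maeve's statement is true, so Maeve is a knight.
With that fixed, Nikolai's statement is true, so Nikolai is a knight.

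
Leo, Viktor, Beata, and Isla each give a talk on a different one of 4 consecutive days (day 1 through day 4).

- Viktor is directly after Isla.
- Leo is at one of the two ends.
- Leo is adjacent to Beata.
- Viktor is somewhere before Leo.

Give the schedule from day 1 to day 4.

From clue 1: Viktor is in {2,3,4}.
From clues 1–2: Leo is in {1,4}.
From clues 1–4: Isla → day 1, Viktor → day 2, Beata → day 3, Leo → day 4.

Isla, Viktor, Beata, Leo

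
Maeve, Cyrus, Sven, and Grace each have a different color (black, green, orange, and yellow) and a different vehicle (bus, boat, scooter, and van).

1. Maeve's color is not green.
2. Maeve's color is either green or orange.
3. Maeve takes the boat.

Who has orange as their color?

Maeve

With clues 1–2, Cyrus, Grace, and Sven are impossible for the one with color orange.
That leaves Maeve.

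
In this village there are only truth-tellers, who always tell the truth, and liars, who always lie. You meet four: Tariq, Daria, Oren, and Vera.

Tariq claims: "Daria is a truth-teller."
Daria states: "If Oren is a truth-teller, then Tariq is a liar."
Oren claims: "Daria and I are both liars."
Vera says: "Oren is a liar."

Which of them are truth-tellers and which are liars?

Consider Tariq. Suppose Tariq is a liar.
Then no assignment of the remaining roles makes every statement match its speaker's type — contradiction.
So Tariq is a truth-teller.
Consider Daria. Suppose Daria is a liar.
Then Tariq's statement comes out false, contradicting Tariq being a truth-teller.
So Daria is a truth-teller.
With that fixed, Oren's statement is false, so Oren is a liar.
With that fixed, Vera's statement is true, so Vera is a truth-teller.

Tariq: truth-teller, Daria: truth-teller, Oren: liar, Vera: truth-teller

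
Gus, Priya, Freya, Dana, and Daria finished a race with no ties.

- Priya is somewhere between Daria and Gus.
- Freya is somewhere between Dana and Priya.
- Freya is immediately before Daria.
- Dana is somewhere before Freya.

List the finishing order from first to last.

Dana, Freya, Daria, Priya, Gus

From clue 1: Priya is in {2,3,4}.
From clues 1–2: Priya is in {2,4}.
From clues 1–3: Gus is in {1,5}.
From clues 1–4: Dana → place 1, Freya → place 2, Daria → place 3, Priya → place 4, Gus → place 5.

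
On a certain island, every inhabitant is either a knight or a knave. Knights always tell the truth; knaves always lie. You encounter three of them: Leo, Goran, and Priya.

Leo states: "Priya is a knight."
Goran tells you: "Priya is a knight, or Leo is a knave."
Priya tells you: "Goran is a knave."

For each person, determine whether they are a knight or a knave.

Leo: knave, Goran: knight, Priya: knave

Consider Leo. Suppose Leo is a knight.
Then no assignment of the remaining roles makes every statement match its speaker's type — contradiction.
So Leo is a knave.
With that fixed, Goran's statement is true, so Goran is a knight.
With that fixed, Priya's statement is false, so Priya is a knave.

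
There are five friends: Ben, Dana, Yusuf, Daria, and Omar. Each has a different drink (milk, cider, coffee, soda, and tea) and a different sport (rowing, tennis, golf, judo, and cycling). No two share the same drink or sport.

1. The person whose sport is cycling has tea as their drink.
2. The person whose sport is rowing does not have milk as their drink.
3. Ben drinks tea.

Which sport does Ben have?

With clues 1–3, golf, judo, rowing, and tennis are impossible for Ben's sport.
That leaves cycling.

cycling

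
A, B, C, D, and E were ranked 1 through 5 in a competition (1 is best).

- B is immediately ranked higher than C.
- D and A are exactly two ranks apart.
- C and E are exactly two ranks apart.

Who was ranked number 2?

With clues 1–2, A, B, and D are ruled out for rank 2.
With clues 1–3, E is ruled out for rank 2.
So rank 2 is C.

C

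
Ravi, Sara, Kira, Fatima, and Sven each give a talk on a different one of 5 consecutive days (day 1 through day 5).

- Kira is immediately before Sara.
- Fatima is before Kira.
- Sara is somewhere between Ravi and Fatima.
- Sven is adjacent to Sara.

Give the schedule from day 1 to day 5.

Fatima, Kira, Sara, Sven, Ravi

From clue 1: Sara is in {2,3,4,5}.
From clues 1–2: Sara is in {3,4,5}.
From clues 1–3: Ravi is in {4,5}.
From clues 1–4: Fatima → day 1, Kira → day 2, Sara → day 3, Sven → day 4, Ravi → day 5.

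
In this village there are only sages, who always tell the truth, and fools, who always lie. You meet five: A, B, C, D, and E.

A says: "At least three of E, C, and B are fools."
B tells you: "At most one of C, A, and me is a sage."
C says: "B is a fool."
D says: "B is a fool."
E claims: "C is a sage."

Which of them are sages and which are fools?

Consider A. Suppose A is a sage.
Then no assignment of the remaining roles makes every statement match its speaker's type — contradiction.
So A is a fool.
Consider B. Suppose B is a fool.
Then B's own statement would have to be false, but it can't be — contradiction.
So B is a sage.
With that fixed, C's statement is false, so C is a fool.
With that fixed, D's statement is false, so D is a fool.
With that fixed, E's statement is false, so E is a fool.

A: fool, B: sage, C: fool, D: fool, E: fool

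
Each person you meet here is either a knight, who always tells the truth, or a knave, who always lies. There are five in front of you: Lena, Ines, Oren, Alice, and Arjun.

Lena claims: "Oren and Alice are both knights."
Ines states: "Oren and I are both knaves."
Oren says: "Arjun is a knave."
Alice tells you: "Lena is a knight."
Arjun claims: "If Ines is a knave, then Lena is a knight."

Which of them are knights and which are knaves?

Lena: knave, Ines: knave, Oren: knight, Alice: knave, Arjun: knave

Consider Lena. Suppose Lena is a knight.
Then no assignment of the remaining roles makes every statement match its speaker's type — contradiction.
So Lena is a knave.
With that fixed, Alice's statement is false, so Alice is a knave.
Consider Ines. Suppose Ines is a knight.
Then Ines's own statement would have to be true, but it can't be — contradiction.
So Ines is a knave.
With that fixed, Arjun's statement is false, so Arjun is a knave.
With that fixed, Oren's statement is true, so Oren is a knight.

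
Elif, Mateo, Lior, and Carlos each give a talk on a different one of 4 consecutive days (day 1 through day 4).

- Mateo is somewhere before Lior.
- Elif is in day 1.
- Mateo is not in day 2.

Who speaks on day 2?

Carlos

With clues 1–2, Elif and Lior are ruled out for day 2.
With clues 1–3, Mateo is ruled out for day 2.
So day 2 is Carlos.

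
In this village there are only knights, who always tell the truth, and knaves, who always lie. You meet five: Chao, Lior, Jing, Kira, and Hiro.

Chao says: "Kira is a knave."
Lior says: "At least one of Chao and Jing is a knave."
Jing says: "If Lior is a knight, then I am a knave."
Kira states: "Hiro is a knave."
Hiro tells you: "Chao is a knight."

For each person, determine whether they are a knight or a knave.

Chao: knight, Lior: knave, Jing: knight, Kira: knave, Hiro: knight

Consider Chao. Suppose Chao is a knave.
Then no assignment of the remaining roles makes every statement match its speaker's type — contradiction.
So Chao is a knight.
With that fixed, Hiro's statement is true, so Hiro is a knight.
With that fixed, Kira's statement is false, so Kira is a knave.
Consider Lior. Suppose Lior is a knight.
Then whichever role Jing has, Jing's statement has the wrong truth value — contradiction.
So Lior is a knave.
With that fixed, Jing's statement is true, so Jing is a knight.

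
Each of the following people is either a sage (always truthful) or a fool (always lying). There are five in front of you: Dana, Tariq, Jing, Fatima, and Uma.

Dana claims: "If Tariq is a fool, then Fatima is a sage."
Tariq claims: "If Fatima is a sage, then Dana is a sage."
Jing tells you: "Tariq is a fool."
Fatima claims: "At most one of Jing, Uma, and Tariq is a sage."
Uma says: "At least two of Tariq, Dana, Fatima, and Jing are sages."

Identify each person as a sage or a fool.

Consider Dana. Suppose Dana is a fool.
Then no assignment of the remaining roles makes every statement match its speaker's type — contradiction.
So Dana is a sage.
With that fixed, Tariq's statement is true, so Tariq is a sage.
With that fixed, Jing's statement is false, so Jing is a fool.
With that fixed, Uma's statement is true, so Uma is a sage.
With that fixed, Fatima's statement is false, so Fatima is a fool.

Dana: sage, Tariq: sage, Jing: fool, Fatima: fool, Uma: sage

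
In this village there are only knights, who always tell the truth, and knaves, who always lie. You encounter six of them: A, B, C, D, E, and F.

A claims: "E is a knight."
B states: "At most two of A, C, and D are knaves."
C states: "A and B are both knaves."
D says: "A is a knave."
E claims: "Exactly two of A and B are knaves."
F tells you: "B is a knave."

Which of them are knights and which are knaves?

Consider A. Suppose A is a knight.
Then no assignment of the remaining roles makes every statement match its speaker's type — contradiction.
So A is a knave.
With that fixed, D's statement is true, so D is a knight.
With that fixed, B's statement is true, so B is a knight.
With that fixed, C's statement is false, so C is a knave.
With that fixed, E's statement is false, so E is a knave.
With that fixed, F's statement is false, so F is a knave.

A: knave, B: knight, C: knave, D: knight, E: knave, F: knave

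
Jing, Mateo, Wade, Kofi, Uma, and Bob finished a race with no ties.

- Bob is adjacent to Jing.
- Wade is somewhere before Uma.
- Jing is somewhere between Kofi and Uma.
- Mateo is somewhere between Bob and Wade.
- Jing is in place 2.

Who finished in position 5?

With clues 1–4, Kofi, Mateo, and Uma are ruled out for place 5.
With clues 1–5, Bob and Jing are ruled out for place 5.
So place 5 is Wade.

Wade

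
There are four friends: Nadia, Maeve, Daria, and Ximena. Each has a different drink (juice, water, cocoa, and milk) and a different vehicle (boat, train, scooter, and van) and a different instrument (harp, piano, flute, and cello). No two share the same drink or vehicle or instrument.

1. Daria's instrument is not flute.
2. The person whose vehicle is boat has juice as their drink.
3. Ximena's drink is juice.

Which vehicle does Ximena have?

boat

With clues 1–3, scooter, train, and van are impossible for Ximena's vehicle.
That leaves boat.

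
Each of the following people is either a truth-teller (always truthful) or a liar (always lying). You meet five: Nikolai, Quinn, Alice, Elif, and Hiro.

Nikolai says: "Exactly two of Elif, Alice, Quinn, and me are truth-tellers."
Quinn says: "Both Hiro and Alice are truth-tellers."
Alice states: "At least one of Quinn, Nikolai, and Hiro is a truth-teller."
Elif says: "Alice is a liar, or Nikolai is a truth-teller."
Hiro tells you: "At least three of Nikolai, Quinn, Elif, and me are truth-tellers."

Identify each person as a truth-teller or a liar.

Consider Nikolai. Suppose Nikolai is a truth-teller.
Then no assignment of the remaining roles makes every statement match its speaker's type — contradiction.
So Nikolai is a liar.
Consider Quinn. Suppose Quinn is a truth-teller.
Then no assignment of the remaining roles makes every statement match its speaker's type — contradiction.
So Quinn is a liar.
With that fixed, Hiro's statement is false, so Hiro is a liar.
With that fixed, Alice's statement is false, so Alice is a liar.
With that fixed, Elif's statement is true, so Elif is a truth-teller.

Nikolai: liar, Quinn: liar, Alice: liar, Elif: truth-teller, Hiro: liar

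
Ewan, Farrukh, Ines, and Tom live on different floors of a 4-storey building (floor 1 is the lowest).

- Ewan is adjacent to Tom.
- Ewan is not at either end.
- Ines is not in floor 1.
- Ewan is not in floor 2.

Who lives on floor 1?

With clues 1–2, Ewan is ruled out for floor 1.
With clues 1–3, Ines is ruled out for floor 1.
With clues 1–4, Tom is ruled out for floor 1.
So floor 1 is Farrukh.

Farrukh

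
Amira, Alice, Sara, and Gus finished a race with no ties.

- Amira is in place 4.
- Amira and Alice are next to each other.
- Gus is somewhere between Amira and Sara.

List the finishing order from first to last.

From clue 1: Amira → place 4.
From clues 1–2: Alice → place 3.
From clues 1–3: Sara → place 1, Gus → place 2.

Sara, Gus, Alice, Amira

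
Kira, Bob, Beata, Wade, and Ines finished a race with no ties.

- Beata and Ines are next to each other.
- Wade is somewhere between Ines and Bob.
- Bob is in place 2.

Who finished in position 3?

Wade

With clues 1–2, Bob is ruled out for place 3.
With clues 1–3, Beata, Ines, and Kira are ruled out for place 3.
So place 3 is Wade.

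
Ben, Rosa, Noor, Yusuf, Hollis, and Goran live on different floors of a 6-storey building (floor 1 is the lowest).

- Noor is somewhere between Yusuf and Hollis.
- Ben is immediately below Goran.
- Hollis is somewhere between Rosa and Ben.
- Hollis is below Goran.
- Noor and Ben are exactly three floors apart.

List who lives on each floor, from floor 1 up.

Yusuf, Noor, Rosa, Hollis, Ben, Goran

From clue 1: Noor is in {2,3,4,5}.
From clues 1–4: Hollis is in {2,4}.
From clues 1–5: Yusuf → floor 1, Noor → floor 2, Rosa → floor 3, Hollis → floor 4, Ben → floor 5, Goran → floor 6.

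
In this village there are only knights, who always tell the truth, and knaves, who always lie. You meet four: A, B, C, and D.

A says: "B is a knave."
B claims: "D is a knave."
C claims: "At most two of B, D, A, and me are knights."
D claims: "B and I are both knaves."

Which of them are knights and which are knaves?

Consider A. Suppose A is a knight.
Then no assignment of the remaining roles makes every statement match its speaker's type — contradiction.
So A is a knave.
Consider B. Suppose B is a knave.
Then A's statement comes out true, contradicting A being a knave.
So B is a knight.
With that fixed, D's statement is false, so D is a knave.
With that fixed, C's statement is true, so C is a knight.

A: knave, B: knight, C: knight, D: knave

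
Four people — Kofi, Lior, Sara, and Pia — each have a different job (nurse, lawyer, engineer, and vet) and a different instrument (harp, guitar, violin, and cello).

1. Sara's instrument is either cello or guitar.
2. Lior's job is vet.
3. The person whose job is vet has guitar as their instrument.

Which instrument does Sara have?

Clue 1 rules out harp and violin for Sara's instrument.
With clues 1–3, guitar is impossible for Sara's instrument.
That leaves cello.

cello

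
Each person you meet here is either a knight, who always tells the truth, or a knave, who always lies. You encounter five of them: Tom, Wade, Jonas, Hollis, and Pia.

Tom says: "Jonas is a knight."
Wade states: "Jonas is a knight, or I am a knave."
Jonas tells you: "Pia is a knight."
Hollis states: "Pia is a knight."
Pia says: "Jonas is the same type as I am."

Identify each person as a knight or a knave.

Consider Tom. Suppose Tom is a knave.
Then no assignment of the remaining roles makes every statement match its speaker's type — contradiction.
So Tom is a knight.
Consider Wade. Suppose Wade is a knave.
Then Wade's own statement would have to be false, but it can't be — contradiction.
So Wade is a knight.
Consider Jonas. Suppose Jonas is a knave.
Then Tom's statement comes out false, contradicting Tom being a knight.
So Jonas is a knight.
Consider Hollis. Suppose Hollis is a knave.
Then no assignment of the remaining roles makes every statement match its speaker's type — contradiction.
So Hollis is a knight.
Consider Pia. Suppose Pia is a knave.
Then Jonas's statement comes out false, contradicting Jonas being a knight.
So Pia is a knight.

Tom: knight, Wade: knight, Jonas: knight, Hollis: knight, Pia: knight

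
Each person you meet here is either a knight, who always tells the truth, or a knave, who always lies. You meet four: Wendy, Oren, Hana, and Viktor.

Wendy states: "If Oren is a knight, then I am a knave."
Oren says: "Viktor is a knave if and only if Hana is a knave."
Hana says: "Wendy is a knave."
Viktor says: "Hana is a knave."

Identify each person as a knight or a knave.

Consider Wendy. Suppose Wendy is a knave.
Then Wendy's own statement would have to be false, but it can't be — contradiction.
So Wendy is a knight.
With that fixed, Hana's statement is false, so Hana is a knave.
With that fixed, Viktor's statement is true, so Viktor is a knight.
With that fixed, Oren's statement is false, so Oren is a knave.

Wendy: knight, Oren: knave, Hana: knave, Viktor: knight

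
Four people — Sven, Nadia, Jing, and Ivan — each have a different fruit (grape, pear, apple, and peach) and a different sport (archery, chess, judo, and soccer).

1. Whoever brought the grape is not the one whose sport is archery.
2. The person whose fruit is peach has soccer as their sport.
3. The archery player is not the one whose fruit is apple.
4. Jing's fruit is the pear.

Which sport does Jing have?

archery

With clues 1–4, chess, judo, and soccer are impossible for Jing's sport.
That leaves archery.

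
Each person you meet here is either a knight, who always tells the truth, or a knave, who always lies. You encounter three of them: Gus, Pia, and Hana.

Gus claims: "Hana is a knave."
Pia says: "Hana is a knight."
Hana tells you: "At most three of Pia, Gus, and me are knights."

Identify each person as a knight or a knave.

Regardless of anyone's role, Hana's statement is true, so Hana is a knight.
With that fixed, Gus's statement is false, so Gus is a knave.
With that fixed, Pia's statement is true, so Pia is a knight.

Gus: knave, Pia: knight, Hana: knight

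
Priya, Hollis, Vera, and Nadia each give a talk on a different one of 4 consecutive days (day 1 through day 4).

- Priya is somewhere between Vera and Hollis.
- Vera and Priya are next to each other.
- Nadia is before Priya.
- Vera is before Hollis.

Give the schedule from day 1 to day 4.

From clue 1: Priya is in {2,3}.
From clues 1–3: Priya → day 3.
From clues 1–4: Nadia → day 1, Vera → day 2, Hollis → day 4.

Nadia, Vera, Priya, Hollis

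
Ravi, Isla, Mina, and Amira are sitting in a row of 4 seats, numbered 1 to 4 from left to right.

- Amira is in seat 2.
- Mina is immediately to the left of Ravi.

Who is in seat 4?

With clue 1, Amira is ruled out for seat 4.
With clues 1–2, Isla and Mina are ruled out for seat 4.
So seat 4 is Ravi.

Ravi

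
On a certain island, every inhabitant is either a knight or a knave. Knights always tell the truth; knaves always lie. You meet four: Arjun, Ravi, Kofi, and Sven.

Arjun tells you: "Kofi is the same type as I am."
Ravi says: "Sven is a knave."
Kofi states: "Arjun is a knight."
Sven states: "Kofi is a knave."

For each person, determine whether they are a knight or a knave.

Arjun: knight, Ravi: knight, Kofi: knight, Sven: knave

Consider Arjun. Suppose Arjun is a knave.
Then no assignment of the remaining roles makes every statement match its speaker's type — contradiction.
So Arjun is a knight.
With that fixed, Kofi's statement is true, so Kofi is a knight.
With that fixed, Sven's statement is false, so Sven is a knave.
With that fixed, Ravi's statement is true, so Ravi is a knight.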